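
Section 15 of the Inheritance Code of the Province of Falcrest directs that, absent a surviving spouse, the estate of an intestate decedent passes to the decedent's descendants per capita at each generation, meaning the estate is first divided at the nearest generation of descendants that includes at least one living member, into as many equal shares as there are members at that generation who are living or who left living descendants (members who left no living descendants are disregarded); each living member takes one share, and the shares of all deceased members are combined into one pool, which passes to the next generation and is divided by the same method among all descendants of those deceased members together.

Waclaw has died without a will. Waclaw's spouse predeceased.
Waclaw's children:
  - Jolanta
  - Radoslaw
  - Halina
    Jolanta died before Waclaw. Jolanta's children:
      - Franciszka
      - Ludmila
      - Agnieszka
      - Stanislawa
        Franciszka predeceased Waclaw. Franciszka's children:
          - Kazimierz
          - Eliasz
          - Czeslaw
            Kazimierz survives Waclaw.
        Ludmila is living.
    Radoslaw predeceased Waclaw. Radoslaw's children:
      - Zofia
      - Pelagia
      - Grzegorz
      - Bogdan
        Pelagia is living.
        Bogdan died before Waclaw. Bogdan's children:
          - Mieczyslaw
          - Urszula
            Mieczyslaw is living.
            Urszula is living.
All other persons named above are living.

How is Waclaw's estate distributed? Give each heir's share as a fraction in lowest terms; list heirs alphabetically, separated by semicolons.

Agnieszka 1/12; Czeslaw 1/30; Eliasz 1/30; Grzegorz 1/12; Halina 1/3; Kazimierz 1/30; Ludmila 1/12; Mieczyslaw 1/30; Pelagia 1/12; Stanislawa 1/12; Urszula 1/30; Zofia 1/12

There is no surviving spouse, so the entire estate passes to Waclaw's descendants per capita at each generation.
At generation 1 (Jolanta, Radoslaw, Halina) there are 3 shares of (1)/3 = 1/3 each.
Living: Halina — each takes 1/3.
Deceased: Jolanta and Radoslaw. Their combined 2/3 is pooled and carried to generation 2.
At generation 2 (Franciszka, Ludmila, Agnieszka, Stanislawa, Zofia, Pelagia, Grzegorz, Bogdan) there are 8 shares of (2/3)/8 = 1/12 each.
Living: Ludmila, Agnieszka, Stanislawa, Zofia, Pelagia, and Grzegorz — each takes 1/12.
Deceased: Franciszka and Bogdan. Their combined 1/6 is pooled and carried to generation 3.
At generation 3 (Kazimierz, Eliasz, Czeslaw, Mieczyslaw, Urszula) there are 5 shares of (1/6)/5 = 1/30 each.
Living: Kazimierz, Eliasz, Czeslaw, Mieczyslaw, and Urszula — each takes 1/30.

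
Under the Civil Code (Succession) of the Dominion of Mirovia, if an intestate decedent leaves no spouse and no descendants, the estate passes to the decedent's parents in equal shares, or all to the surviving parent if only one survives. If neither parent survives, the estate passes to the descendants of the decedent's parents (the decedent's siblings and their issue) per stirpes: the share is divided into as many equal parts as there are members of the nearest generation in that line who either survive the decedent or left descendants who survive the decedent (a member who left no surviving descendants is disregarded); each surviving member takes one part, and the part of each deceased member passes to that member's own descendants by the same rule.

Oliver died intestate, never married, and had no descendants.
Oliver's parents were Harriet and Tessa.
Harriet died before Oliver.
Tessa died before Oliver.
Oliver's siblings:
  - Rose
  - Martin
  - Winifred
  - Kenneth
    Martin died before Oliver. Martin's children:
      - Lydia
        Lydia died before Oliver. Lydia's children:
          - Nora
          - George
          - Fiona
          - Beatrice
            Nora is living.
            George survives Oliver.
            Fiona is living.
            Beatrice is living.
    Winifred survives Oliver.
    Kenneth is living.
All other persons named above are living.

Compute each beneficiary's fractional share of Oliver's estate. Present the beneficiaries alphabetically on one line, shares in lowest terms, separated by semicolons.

Neither parent survives and there are no descendants, so the estate passes to Oliver's siblings and their issue per stirpes.
The estate is divided into 4 equal shares of 1/4 among Rose, Martin, Winifred, Kenneth.
Rose is living and takes 1/4.
Martin predeceased; the 1/4 allotted to Martin's branch passes to Martin's issue by representation.
Lydia's line is the sole branch at this level, so the full 1/4 passes to Lydia's issue by representation.
The 1/4 is divided into 4 equal shares of 1/16 among Nora, George, Fiona, Beatrice.
Nora is living and takes 1/16.
George is living and takes 1/16.
Fiona is living and takes 1/16.
Beatrice is living and takes 1/16.
Winifred is living and takes 1/4.
Kenneth is living and takes 1/4.

Beatrice 1/16; Fiona 1/16; George 1/16; Kenneth 1/4; Nora 1/16; Rose 1/4; Winifred 1/4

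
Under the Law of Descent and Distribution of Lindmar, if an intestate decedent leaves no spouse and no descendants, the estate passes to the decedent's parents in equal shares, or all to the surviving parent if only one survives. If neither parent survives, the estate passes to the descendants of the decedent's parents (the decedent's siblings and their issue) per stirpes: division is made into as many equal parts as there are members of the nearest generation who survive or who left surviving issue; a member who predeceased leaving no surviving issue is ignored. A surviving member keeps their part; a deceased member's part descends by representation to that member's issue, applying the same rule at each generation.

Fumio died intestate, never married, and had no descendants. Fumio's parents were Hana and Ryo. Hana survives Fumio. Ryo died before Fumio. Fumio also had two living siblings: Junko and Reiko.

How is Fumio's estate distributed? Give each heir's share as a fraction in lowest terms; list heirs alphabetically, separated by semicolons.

Only one parent, Hana, survives, so Hana takes the entire estate. The siblings take nothing because a surviving parent has priority.

Hana 1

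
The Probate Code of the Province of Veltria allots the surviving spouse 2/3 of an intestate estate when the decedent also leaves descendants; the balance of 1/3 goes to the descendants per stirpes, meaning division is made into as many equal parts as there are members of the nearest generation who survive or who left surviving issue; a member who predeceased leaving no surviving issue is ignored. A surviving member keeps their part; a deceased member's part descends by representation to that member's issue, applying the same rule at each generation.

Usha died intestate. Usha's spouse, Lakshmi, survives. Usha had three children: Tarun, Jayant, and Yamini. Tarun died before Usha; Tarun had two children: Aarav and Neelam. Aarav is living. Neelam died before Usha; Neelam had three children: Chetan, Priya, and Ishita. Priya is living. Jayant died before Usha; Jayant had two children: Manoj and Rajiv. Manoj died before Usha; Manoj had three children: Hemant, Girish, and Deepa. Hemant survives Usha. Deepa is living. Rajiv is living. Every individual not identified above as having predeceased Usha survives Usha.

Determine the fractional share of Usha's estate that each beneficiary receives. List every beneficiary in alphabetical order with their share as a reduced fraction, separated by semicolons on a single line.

Aarav 1/18; Chetan 1/54; Deepa 1/54; Girish 1/54; Hemant 1/54; Ishita 1/54; Lakshmi 2/3; Priya 1/54; Rajiv 1/18; Yamini 1/9

Lakshmi, as surviving spouse, takes 2/3.
The remaining 1/3 passes to Usha's descendants per stirpes.
The 1/3 is divided into 3 equal shares of 1/9 among Tarun, Jayant, Yamini.
Tarun predeceased; the 1/9 allotted to Tarun's branch passes to Tarun's issue by representation.
The 1/9 is divided into 2 equal shares of 1/18 among Aarav, Neelam.
Aarav is living and takes 1/18.
Neelam predeceased; the 1/18 allotted to Neelam's branch passes to Neelam's issue by representation.
The 1/18 is divided into 3 equal shares of 1/54 among Chetan, Priya, Ishita.
Chetan is living and takes 1/54.
Priya is living and takes 1/54.
Ishita is living and takes 1/54.
Jayant predeceased; the 1/9 allotted to Jayant's branch passes to Jayant's issue by representation.
The 1/9 is divided into 2 equal shares of 1/18 among Manoj, Rajiv.
Manoj predeceased; the 1/18 allotted to Manoj's branch passes to Manoj's issue by representation.
The 1/18 is divided into 3 equal shares of 1/54 among Hemant, Girish, Deepa.
Hemant is living and takes 1/54.
Girish is living and takes 1/54.
Deepa is living and takes 1/54.
Rajiv is living and takes 1/18.
Yamini is living and takes 1/9.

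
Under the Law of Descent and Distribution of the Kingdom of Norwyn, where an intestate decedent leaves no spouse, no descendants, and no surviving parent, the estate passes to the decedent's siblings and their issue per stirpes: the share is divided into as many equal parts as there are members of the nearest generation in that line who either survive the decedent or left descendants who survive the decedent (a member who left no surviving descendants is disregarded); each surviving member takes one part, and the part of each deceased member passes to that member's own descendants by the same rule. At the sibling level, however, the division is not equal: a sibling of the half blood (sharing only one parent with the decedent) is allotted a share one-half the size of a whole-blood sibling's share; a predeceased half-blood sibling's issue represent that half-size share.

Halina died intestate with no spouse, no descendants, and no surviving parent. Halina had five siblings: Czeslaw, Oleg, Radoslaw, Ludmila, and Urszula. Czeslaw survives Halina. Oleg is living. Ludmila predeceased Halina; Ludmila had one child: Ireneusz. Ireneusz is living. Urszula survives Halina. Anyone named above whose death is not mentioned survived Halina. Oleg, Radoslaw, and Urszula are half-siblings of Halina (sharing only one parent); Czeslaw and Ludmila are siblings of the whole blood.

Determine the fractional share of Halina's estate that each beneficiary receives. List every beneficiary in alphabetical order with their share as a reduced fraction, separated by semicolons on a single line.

No spouse, descendants, or parent survives, so the estate passes to Halina's siblings per stirpes.
Half-blood siblings count for one-half the weight of whole-blood siblings at the initial division.
Dividing 1 in proportion to weights (total weight 7/2): Czeslaw (weight 1) → 2/7; Oleg (weight 1/2) → 1/7; Radoslaw (weight 1/2) → 1/7; Ludmila (weight 1) → 2/7; Urszula (weight 1/2) → 1/7.
Czeslaw is living and takes 2/7.
Oleg is living and takes 1/7.
Radoslaw is living and takes 1/7.
Ludmila predeceased; the 2/7 allotted to Ludmila's branch passes to Ludmila's issue by representation.
Ireneusz is the sole taker at this level and receives the full 2/7.
Urszula is living and takes 1/7.

Czeslaw 2/7; Ireneusz 2/7; Oleg 1/7; Radoslaw 1/7; Urszula 1/7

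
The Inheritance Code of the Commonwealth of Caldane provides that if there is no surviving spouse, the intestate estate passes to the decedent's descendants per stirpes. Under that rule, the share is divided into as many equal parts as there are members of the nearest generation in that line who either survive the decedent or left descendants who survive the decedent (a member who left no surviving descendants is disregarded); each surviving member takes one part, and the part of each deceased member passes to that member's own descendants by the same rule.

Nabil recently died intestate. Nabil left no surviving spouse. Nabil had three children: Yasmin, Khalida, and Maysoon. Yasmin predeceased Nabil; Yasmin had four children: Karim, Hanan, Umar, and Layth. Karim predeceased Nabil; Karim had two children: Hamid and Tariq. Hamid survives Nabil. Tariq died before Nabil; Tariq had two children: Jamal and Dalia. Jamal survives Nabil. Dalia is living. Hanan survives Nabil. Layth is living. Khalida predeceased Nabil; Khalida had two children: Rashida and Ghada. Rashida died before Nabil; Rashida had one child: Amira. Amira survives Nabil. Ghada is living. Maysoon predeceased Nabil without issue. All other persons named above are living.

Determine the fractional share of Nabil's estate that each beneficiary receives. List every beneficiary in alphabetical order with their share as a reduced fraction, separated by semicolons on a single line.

There is no surviving spouse, so the entire estate passes to Nabil's descendants per stirpes.
Maysoon left no surviving issue, so that branch lapses and is disregarded.
The estate is divided into 2 equal shares of 1/2 among Yasmin, Khalida.
Yasmin predeceased; the 1/2 allotted to Yasmin's branch passes to Yasmin's issue by representation.
The 1/2 is divided into 4 equal shares of 1/8 among Karim, Hanan, Umar, Layth.
Karim predeceased; the 1/8 allotted to Karim's branch passes to Karim's issue by representation.
The 1/8 is divided into 2 equal shares of 1/16 among Hamid, Tariq.
Hamid is living and takes 1/16.
Tariq predeceased; the 1/16 allotted to Tariq's branch passes to Tariq's issue by representation.
The 1/16 is divided into 2 equal shares of 1/32 among Jamal, Dalia.
Jamal is living and takes 1/32.
Dalia is living and takes 1/32.
Hanan is living and takes 1/8.
Umar is living and takes 1/8.
Layth is living and takes 1/8.
Khalida predeceased; the 1/2 allotted to Khalida's branch passes to Khalida's issue by representation.
The 1/2 is divided into 2 equal shares of 1/4 among Rashida, Ghada.
Rashida predeceased; the 1/4 allotted to Rashida's branch passes to Rashida's issue by representation.
Amira is the sole taker at this level and receives the full 1/4.
Ghada is living and takes 1/4.

Amira 1/4; Dalia 1/32; Ghada 1/4; Hamid 1/16; Hanan 1/8; Jamal 1/32; Layth 1/8; Umar 1/8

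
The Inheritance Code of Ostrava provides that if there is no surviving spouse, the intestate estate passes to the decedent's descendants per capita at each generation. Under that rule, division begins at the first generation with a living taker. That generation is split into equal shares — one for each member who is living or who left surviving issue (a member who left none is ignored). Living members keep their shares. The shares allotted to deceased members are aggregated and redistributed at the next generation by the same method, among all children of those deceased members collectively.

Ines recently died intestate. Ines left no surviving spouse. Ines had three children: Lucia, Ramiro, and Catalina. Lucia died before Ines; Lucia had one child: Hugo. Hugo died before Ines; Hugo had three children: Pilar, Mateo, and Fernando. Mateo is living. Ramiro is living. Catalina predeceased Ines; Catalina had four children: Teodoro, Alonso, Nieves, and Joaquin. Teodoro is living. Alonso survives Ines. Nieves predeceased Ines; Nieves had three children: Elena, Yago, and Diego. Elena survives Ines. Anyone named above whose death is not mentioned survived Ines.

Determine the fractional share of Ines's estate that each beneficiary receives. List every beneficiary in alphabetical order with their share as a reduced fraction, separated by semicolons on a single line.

Alonso 2/15; Diego 2/45; Elena 2/45; Fernando 2/45; Joaquin 2/15; Mateo 2/45; Pilar 2/45; Ramiro 1/3; Teodoro 2/15; Yago 2/45

There is no surviving spouse, so the entire estate passes to Ines's descendants per capita at each generation.
At generation 1 (Lucia, Ramiro, Catalina) there are 3 shares of (1)/3 = 1/3 each.
Living: Ramiro — each takes 1/3.
Deceased: Lucia and Catalina. Their combined 2/3 is pooled and carried to generation 2.
At generation 2 (Hugo, Teodoro, Alonso, Nieves, Joaquin) there are 5 shares of (2/3)/5 = 2/15 each.
Living: Teodoro, Alonso, and Joaquin — each takes 2/15.
Deceased: Hugo and Nieves. Their combined 4/15 is pooled and carried to generation 3.
At generation 3 (Pilar, Mateo, Fernando, Elena, Yago, Diego) there are 6 shares of (4/15)/6 = 2/45 each.
Living: Pilar, Mateo, Fernando, Elena, Yago, and Diego — each takes 2/45.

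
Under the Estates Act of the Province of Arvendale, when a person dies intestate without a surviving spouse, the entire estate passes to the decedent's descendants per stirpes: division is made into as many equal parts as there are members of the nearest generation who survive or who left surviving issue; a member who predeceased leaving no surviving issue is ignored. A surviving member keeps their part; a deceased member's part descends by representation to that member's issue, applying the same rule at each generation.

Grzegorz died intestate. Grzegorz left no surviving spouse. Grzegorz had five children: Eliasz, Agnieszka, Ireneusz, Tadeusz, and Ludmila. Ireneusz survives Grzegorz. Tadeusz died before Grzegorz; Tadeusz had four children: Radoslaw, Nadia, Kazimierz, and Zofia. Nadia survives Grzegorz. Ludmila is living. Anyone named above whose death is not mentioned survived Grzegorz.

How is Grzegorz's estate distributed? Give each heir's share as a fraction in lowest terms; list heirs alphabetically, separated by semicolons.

There is no surviving spouse, so the entire estate passes to Grzegorz's descendants per stirpes.
The estate is divided into 5 equal shares of 1/5 among Eliasz, Agnieszka, Ireneusz, Tadeusz, Ludmila.
Eliasz is living and takes 1/5.
Agnieszka is living and takes 1/5.
Ireneusz is living and takes 1/5.
Tadeusz predeceased; the 1/5 allotted to Tadeusz's branch passes to Tadeusz's issue by representation.
The 1/5 is divided into 4 equal shares of 1/20 among Radoslaw, Nadia, Kazimierz, Zofia.
Radoslaw is living and takes 1/20.
Nadia is living and takes 1/20.
Kazimierz is living and takes 1/20.
Zofia is living and takes 1/20.
Ludmila is living and takes 1/5.

Agnieszka 1/5; Eliasz 1/5; Ireneusz 1/5; Kazimierz 1/20; Ludmila 1/5; Nadia 1/20; Radoslaw 1/20; Zofia 1/20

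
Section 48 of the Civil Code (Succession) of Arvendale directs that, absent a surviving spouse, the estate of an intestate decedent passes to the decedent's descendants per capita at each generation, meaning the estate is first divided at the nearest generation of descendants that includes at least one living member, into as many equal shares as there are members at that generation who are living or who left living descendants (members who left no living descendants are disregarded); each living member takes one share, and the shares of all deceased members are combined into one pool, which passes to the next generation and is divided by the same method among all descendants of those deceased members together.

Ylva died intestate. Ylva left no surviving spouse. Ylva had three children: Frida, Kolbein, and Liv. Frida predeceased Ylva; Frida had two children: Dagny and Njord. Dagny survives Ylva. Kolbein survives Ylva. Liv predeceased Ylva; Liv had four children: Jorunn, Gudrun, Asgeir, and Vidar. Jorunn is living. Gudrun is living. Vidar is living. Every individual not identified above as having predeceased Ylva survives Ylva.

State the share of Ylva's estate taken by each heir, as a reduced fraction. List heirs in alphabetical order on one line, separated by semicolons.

There is no surviving spouse, so the entire estate passes to Ylva's descendants per capita at each generation.
At generation 1 (Frida, Kolbein, Liv) there are 3 shares of (1)/3 = 1/3 each.
Living: Kolbein — each takes 1/3.
Deceased: Frida and Liv. Their combined 2/3 is pooled and carried to generation 2.
At generation 2 (Dagny, Njord, Jorunn, Gudrun, Asgeir, Vidar) there are 6 shares of (2/3)/6 = 1/9 each.
Living: Dagny, Njord, Jorunn, Gudrun, Asgeir, and Vidar — each takes 1/9.

Asgeir 1/9; Dagny 1/9; Gudrun 1/9; Jorunn 1/9; Kolbein 1/3; Njord 1/9; Vidar 1/9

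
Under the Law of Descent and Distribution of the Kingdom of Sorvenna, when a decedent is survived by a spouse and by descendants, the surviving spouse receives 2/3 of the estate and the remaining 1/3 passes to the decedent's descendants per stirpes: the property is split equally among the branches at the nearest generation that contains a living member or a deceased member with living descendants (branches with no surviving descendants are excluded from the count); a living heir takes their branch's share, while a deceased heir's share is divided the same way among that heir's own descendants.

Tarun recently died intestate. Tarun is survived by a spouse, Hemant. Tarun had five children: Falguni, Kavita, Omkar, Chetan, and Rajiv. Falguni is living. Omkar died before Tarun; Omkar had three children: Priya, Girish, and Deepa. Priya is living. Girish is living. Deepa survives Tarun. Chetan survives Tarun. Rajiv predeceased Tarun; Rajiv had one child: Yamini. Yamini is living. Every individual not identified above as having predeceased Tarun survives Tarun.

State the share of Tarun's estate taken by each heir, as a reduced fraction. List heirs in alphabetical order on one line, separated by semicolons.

Chetan 1/15; Deepa 1/45; Falguni 1/15; Girish 1/45; Hemant 2/3; Kavita 1/15; Priya 1/45; Yamini 1/15

Hemant, as surviving spouse, takes 2/3.
The remaining 1/3 passes to Tarun's descendants per stirpes.
The 1/3 is divided into 5 equal shares of 1/15 among Falguni, Kavita, Omkar, Chetan, Rajiv.
Falguni is living and takes 1/15.
Kavita is living and takes 1/15.
Omkar predeceased; the 1/15 allotted to Omkar's branch passes to Omkar's issue by representation.
The 1/15 is divided into 3 equal shares of 1/45 among Priya, Girish, Deepa.
Priya is living and takes 1/45.
Girish is living and takes 1/45.
Deepa is living and takes 1/45.
Chetan is living and takes 1/15.
Rajiv predeceased; the 1/15 allotted to Rajiv's branch passes to Rajiv's issue by representation.
Yamini is the sole taker at this level and receives the full 1/15.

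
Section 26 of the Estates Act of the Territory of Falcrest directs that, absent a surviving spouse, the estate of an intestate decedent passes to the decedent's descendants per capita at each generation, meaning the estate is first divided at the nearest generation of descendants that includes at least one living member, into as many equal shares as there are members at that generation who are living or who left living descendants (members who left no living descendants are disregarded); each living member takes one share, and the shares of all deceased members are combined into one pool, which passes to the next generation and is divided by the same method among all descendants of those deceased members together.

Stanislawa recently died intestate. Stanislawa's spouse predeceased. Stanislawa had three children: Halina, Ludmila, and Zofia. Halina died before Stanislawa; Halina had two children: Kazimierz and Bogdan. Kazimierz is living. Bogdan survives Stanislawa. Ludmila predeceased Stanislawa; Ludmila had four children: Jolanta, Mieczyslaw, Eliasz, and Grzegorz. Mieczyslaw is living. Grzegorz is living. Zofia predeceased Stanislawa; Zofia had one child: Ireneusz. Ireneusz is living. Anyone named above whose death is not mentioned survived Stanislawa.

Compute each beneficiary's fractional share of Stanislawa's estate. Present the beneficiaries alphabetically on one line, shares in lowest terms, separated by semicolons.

Bogdan 1/7; Eliasz 1/7; Grzegorz 1/7; Ireneusz 1/7; Jolanta 1/7; Kazimierz 1/7; Mieczyslaw 1/7

There is no surviving spouse, so the entire estate passes to Stanislawa's descendants per capita at each generation.
No one at generation 1 (Halina, Ludmila, Zofia) is living; moving to the next generation.
At generation 2 (Kazimierz, Bogdan, Jolanta, Mieczyslaw, Eliasz, Grzegorz, Ireneusz) there are 7 shares of (1)/7 = 1/7 each.
Living: Kazimierz, Bogdan, Jolanta, Mieczyslaw, Eliasz, Grzegorz, and Ireneusz — each takes 1/7.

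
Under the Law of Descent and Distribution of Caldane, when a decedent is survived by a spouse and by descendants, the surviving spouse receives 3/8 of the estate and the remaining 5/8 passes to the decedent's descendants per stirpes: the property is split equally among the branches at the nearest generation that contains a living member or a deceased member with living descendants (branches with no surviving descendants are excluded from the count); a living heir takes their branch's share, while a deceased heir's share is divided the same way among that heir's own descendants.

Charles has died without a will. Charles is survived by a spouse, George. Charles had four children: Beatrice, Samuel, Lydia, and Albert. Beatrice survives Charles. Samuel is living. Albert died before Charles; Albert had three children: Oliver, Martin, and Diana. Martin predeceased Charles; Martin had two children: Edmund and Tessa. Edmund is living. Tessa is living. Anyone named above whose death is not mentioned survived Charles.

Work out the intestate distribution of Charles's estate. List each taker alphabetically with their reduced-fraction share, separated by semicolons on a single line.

Beatrice 5/32; Diana 5/96; Edmund 5/192; George 3/8; Lydia 5/32; Oliver 5/96; Samuel 5/32; Tessa 5/192

George, as surviving spouse, takes 3/8.
The remaining 5/8 passes to Charles's descendants per stirpes.
The 5/8 is divided into 4 equal shares of 5/32 among Beatrice, Samuel, Lydia, Albert.
Beatrice is living and takes 5/32.
Samuel is living and takes 5/32.
Lydia is living and takes 5/32.
Albert predeceased; the 5/32 allotted to Albert's branch passes to Albert's issue by representation.
The 5/32 is divided into 3 equal shares of 5/96 among Oliver, Martin, Diana.
Oliver is living and takes 5/96.
Martin predeceased; the 5/96 allotted to Martin's branch passes to Martin's issue by representation.
The 5/96 is divided into 2 equal shares of 5/192 among Edmund, Tessa.
Edmund is living and takes 5/192.
Tessa is living and takes 5/192.
Diana is living and takes 5/96.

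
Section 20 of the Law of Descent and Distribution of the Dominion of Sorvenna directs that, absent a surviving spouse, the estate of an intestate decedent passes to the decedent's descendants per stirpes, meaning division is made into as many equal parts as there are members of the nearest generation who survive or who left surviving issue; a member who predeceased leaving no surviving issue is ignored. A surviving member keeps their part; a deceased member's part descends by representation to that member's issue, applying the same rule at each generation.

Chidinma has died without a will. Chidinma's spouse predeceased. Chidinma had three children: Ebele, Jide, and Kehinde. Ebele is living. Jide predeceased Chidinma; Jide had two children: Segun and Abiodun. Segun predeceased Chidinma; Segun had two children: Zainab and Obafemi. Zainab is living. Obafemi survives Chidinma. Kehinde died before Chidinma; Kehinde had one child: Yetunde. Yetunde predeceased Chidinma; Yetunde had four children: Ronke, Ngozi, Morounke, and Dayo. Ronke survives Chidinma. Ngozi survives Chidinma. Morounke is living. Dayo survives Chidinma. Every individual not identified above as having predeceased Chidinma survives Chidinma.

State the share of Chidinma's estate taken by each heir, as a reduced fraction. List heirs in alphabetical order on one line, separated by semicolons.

There is no surviving spouse, so the entire estate passes to Chidinma's descendants per stirpes.
The estate is divided into 3 equal shares of 1/3 among Ebele, Jide, Kehinde.
Ebele is living and takes 1/3.
Jide predeceased; the 1/3 allotted to Jide's branch passes to Jide's issue by representation.
The 1/3 is divided into 2 equal shares of 1/6 among Segun, Abiodun.
Segun predeceased; the 1/6 allotted to Segun's branch passes to Segun's issue by representation.
The 1/6 is divided into 2 equal shares of 1/12 among Zainab, Obafemi.
Zainab is living and takes 1/12.
Obafemi is living and takes 1/12.
Abiodun is living and takes 1/6.
Kehinde predeceased; the 1/3 allotted to Kehinde's branch passes to Kehinde's issue by representation.
Yetunde's line is the sole branch at this level, so the full 1/3 passes to Yetunde's issue by representation.
The 1/3 is divided into 4 equal shares of 1/12 among Ronke, Ngozi, Morounke, Dayo.
Ronke is living and takes 1/12.
Ngozi is living and takes 1/12.
Morounke is living and takes 1/12.
Dayo is living and takes 1/12.

Abiodun 1/6; Dayo 1/12; Ebele 1/3; Morounke 1/12; Ngozi 1/12; Obafemi 1/12; Ronke 1/12; Zainab 1/12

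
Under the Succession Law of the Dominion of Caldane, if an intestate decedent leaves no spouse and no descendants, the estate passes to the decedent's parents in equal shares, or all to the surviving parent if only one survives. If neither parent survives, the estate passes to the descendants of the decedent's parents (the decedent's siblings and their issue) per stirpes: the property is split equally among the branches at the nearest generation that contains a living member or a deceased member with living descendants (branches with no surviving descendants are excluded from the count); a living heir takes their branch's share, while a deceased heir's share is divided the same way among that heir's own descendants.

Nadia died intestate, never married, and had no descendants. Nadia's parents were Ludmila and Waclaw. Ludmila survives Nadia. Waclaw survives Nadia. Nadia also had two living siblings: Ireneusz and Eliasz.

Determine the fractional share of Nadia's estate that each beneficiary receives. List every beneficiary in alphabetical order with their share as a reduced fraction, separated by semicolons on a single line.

Ludmila 1/2; Waclaw 1/2

Both parents survive, so Ludmila and Waclaw each take 1/2. The siblings take nothing because a surviving parent has priority.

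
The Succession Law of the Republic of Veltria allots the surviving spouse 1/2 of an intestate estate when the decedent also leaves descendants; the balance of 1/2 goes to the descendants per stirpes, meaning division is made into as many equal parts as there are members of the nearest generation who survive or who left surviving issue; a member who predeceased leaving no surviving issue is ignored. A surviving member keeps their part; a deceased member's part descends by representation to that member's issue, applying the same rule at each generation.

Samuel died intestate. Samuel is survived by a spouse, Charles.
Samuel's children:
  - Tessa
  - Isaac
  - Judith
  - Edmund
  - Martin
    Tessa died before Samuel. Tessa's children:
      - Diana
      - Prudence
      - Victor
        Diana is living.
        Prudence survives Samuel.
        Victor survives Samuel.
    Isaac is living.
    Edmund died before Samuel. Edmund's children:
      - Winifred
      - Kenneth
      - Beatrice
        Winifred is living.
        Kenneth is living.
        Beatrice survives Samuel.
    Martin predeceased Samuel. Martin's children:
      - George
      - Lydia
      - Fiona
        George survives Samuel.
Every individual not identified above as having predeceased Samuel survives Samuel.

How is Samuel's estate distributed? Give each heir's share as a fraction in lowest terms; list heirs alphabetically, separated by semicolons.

Beatrice 1/30; Charles 1/2; Diana 1/30; Fiona 1/30; George 1/30; Isaac 1/10; Judith 1/10; Kenneth 1/30; Lydia 1/30; Prudence 1/30; Victor 1/30; Winifred 1/30

Charles, as surviving spouse, takes 1/2.
The remaining 1/2 passes to Samuel's descendants per stirpes.
The 1/2 is divided into 5 equal shares of 1/10 among Tessa, Isaac, Judith, Edmund, Martin.
Tessa predeceased; the 1/10 allotted to Tessa's branch passes to Tessa's issue by representation.
The 1/10 is divided into 3 equal shares of 1/30 among Diana, Prudence, Victor.
Diana is living and takes 1/30.
Prudence is living and takes 1/30.
Victor is living and takes 1/30.
Isaac is living and takes 1/10.
Judith is living and takes 1/10.
Edmund predeceased; the 1/10 allotted to Edmund's branch passes to Edmund's issue by representation.
The 1/10 is divided into 3 equal shares of 1/30 among Winifred, Kenneth, Beatrice.
Winifred is living and takes 1/30.
Kenneth is living and takes 1/30.
Beatrice is living and takes 1/30.
Martin predeceased; the 1/10 allotted to Martin's branch passes to Martin's issue by representation.
The 1/10 is divided into 3 equal shares of 1/30 among George, Lydia, Fiona.
George is living and takes 1/30.
Lydia is living and takes 1/30.
Fiona is living and takes 1/30.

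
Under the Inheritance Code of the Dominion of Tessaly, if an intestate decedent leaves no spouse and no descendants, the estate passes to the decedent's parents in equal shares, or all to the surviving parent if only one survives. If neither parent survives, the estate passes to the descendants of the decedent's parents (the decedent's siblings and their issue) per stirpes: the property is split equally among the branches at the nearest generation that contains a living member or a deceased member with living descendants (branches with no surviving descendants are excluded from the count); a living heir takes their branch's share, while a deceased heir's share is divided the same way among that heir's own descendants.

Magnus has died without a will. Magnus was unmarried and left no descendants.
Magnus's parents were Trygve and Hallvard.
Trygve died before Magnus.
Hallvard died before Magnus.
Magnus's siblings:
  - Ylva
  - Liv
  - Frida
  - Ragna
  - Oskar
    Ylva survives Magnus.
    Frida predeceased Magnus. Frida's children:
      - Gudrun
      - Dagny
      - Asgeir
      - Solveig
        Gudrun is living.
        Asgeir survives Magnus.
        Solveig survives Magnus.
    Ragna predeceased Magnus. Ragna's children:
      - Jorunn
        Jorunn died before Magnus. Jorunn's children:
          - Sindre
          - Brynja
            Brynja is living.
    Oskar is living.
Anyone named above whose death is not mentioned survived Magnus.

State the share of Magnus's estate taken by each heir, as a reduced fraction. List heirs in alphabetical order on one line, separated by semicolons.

Neither parent survives and there are no descendants, so the estate passes to Magnus's siblings and their issue per stirpes.
The estate is divided into 5 equal shares of 1/5 among Ylva, Liv, Frida, Ragna, Oskar.
Ylva is living and takes 1/5.
Liv is living and takes 1/5.
Frida predeceased; the 1/5 allotted to Frida's branch passes to Frida's issue by representation.
The 1/5 is divided into 4 equal shares of 1/20 among Gudrun, Dagny, Asgeir, Solveig.
Gudrun is living and takes 1/20.
Dagny is living and takes 1/20.
Asgeir is living and takes 1/20.
Solveig is living and takes 1/20.
Ragna predeceased; the 1/5 allotted to Ragna's branch passes to Ragna's issue by representation.
Jorunn's line is the sole branch at this level, so the full 1/5 passes to Jorunn's issue by representation.
The 1/5 is divided into 2 equal shares of 1/10 among Sindre, Brynja.
Sindre is living and takes 1/10.
Brynja is living and takes 1/10.
Oskar is living and takes 1/5.

Asgeir 1/20; Brynja 1/10; Dagny 1/20; Gudrun 1/20; Liv 1/5; Oskar 1/5; Sindre 1/10; Solveig 1/20; Ylva 1/5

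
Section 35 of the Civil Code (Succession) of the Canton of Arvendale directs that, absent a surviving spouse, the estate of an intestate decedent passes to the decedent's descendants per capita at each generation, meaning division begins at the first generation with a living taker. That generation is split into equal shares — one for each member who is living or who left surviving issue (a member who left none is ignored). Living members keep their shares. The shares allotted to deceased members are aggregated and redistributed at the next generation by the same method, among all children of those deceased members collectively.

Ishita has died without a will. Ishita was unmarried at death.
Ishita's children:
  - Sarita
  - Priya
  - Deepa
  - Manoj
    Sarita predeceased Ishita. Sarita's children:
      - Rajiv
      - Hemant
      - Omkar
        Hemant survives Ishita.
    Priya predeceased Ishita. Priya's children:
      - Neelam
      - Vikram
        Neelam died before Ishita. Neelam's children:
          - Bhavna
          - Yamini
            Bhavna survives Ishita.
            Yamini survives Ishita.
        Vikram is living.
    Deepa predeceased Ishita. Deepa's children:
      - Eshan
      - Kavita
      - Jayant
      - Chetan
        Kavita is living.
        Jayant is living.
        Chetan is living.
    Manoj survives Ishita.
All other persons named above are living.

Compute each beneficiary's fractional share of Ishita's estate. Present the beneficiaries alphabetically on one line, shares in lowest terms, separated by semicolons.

There is no surviving spouse, so the entire estate passes to Ishita's descendants per capita at each generation.
At generation 1 (Sarita, Priya, Deepa, Manoj) there are 4 shares of (1)/4 = 1/4 each.
Living: Manoj — each takes 1/4.
Deceased: Sarita, Priya, and Deepa. Their combined 3/4 is pooled and carried to generation 2.
At generation 2 (Rajiv, Hemant, Omkar, Neelam, Vikram, Eshan, Kavita, Jayant, Chetan) there are 9 shares of (3/4)/9 = 1/12 each.
Living: Rajiv, Hemant, Omkar, Vikram, Eshan, Kavita, Jayant, and Chetan — each takes 1/12.
Deceased: Neelam. That 1/12 share is carried to generation 3.
At generation 3 (Bhavna, Yamini) there are 2 shares of (1/12)/2 = 1/24 each.
Living: Bhavna and Yamini — each takes 1/24.

Bhavna 1/24; Chetan 1/12; Eshan 1/12; Hemant 1/12; Jayant 1/12; Kavita 1/12; Manoj 1/4; Omkar 1/12; Rajiv 1/12; Vikram 1/12; Yamini 1/24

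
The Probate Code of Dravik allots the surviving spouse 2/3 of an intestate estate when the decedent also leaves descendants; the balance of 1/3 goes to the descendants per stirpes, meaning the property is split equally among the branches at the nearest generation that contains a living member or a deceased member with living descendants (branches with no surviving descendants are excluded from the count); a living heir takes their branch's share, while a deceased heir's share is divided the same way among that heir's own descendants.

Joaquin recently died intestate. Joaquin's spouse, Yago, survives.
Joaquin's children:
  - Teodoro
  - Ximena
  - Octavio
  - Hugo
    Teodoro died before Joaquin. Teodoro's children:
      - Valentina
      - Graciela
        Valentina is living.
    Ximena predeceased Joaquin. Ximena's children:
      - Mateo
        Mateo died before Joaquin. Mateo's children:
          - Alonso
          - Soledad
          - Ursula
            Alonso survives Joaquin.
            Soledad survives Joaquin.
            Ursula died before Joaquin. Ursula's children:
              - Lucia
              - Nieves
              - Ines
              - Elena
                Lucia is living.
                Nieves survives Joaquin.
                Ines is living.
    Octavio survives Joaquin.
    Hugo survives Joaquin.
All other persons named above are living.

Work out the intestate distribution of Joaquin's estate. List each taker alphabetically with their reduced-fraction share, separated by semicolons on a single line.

Alonso 1/36; Elena 1/144; Graciela 1/24; Hugo 1/12; Ines 1/144; Lucia 1/144; Nieves 1/144; Octavio 1/12; Soledad 1/36; Valentina 1/24; Yago 2/3

Yago, as surviving spouse, takes 2/3.
The remaining 1/3 passes to Joaquin's descendants per stirpes.
The 1/3 is divided into 4 equal shares of 1/12 among Teodoro, Ximena, Octavio, Hugo.
Teodoro predeceased; the 1/12 allotted to Teodoro's branch passes to Teodoro's issue by representation.
The 1/12 is divided into 2 equal shares of 1/24 among Valentina, Graciela.
Valentina is living and takes 1/24.
Graciela is living and takes 1/24.
Ximena predeceased; the 1/12 allotted to Ximena's branch passes to Ximena's issue by representation.
Mateo's line is the sole branch at this level, so the full 1/12 passes to Mateo's issue by representation.
The 1/12 is divided into 3 equal shares of 1/36 among Alonso, Soledad, Ursula.
Alonso is living and takes 1/36.
Soledad is living and takes 1/36.
Ursula predeceased; the 1/36 allotted to Ursula's branch passes to Ursula's issue by representation.
The 1/36 is divided into 4 equal shares of 1/144 among Lucia, Nieves, Ines, Elena.
Lucia is living and takes 1/144.
Nieves is living and takes 1/144.
Ines is living and takes 1/144.
Elena is living and takes 1/144.
Octavio is living and takes 1/12.
Hugo is living and takes 1/12.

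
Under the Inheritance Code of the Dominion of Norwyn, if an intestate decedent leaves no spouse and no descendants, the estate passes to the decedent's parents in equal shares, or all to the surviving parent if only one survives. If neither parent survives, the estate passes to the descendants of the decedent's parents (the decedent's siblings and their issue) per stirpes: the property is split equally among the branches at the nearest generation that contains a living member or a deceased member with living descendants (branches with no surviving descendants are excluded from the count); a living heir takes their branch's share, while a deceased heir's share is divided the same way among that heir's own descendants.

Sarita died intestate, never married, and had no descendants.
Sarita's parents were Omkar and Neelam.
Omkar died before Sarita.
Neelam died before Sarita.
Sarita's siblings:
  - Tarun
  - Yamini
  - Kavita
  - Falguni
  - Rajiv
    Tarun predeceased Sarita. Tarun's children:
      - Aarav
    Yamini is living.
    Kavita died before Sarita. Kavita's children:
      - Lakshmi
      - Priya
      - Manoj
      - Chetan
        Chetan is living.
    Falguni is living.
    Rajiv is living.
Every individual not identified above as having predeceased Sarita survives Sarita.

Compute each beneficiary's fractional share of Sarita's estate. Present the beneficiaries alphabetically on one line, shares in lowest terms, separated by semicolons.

Aarav 1/5; Chetan 1/20; Falguni 1/5; Lakshmi 1/20; Manoj 1/20; Priya 1/20; Rajiv 1/5; Yamini 1/5

Neither parent survives and there are no descendants, so the estate passes to Sarita's siblings and their issue per stirpes.
The estate is divided into 5 equal shares of 1/5 among Tarun, Yamini, Kavita, Falguni, Rajiv.
Tarun predeceased; the 1/5 allotted to Tarun's branch passes to Tarun's issue by representation.
Aarav is the sole taker at this level and receives the full 1/5.
Yamini is living and takes 1/5.
Kavita predeceased; the 1/5 allotted to Kavita's branch passes to Kavita's issue by representation.
The 1/5 is divided into 4 equal shares of 1/20 among Lakshmi, Priya, Manoj, Chetan.
Lakshmi is living and takes 1/20.
Priya is living and takes 1/20.
Manoj is living and takes 1/20.
Chetan is living and takes 1/20.
Falguni is living and takes 1/5.
Rajiv is living and takes 1/5.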